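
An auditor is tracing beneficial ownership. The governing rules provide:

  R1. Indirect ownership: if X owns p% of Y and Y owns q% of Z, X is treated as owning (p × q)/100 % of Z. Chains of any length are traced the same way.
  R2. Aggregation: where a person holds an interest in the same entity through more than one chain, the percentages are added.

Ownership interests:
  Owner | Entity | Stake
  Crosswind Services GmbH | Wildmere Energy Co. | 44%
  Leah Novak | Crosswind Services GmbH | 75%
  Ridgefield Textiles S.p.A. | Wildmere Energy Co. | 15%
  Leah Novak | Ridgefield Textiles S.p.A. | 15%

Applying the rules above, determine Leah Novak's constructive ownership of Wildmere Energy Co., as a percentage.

Chain via Ridgefield Textiles S.p.A. (R1): 15% × 15% = 2.25% of Wildmere Energy Co.
Chain via Crosswind Services GmbH (R1): 75% × 44% = 33% of Wildmere Energy Co.
Aggregating (R2): 2.25% + 33% = 35.25%.

35.25%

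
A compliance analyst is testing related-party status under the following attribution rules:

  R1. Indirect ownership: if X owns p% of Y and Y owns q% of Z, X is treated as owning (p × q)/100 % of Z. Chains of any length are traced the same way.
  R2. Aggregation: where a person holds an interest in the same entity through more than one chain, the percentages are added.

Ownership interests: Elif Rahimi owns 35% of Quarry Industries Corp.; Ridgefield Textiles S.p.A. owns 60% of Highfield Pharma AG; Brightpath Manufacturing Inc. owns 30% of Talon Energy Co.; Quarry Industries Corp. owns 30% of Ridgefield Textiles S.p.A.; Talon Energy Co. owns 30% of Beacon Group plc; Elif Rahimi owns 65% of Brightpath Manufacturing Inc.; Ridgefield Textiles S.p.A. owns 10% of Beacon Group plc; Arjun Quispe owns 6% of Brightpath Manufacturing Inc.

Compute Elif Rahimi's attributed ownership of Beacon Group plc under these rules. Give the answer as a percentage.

6.9%

Chain via Brightpath Manufacturing Inc. → Talon Energy Co. (R1): 65% × 30% × 30% = 5.85% of Beacon Group plc.
Chain via Quarry Industries Corp. → Ridgefield Textiles S.p.A. (R1): 35% × 30% × 10% = 1.05% of Beacon Group plc.
Aggregating (R2): 5.85% + 1.05% = 6.9%.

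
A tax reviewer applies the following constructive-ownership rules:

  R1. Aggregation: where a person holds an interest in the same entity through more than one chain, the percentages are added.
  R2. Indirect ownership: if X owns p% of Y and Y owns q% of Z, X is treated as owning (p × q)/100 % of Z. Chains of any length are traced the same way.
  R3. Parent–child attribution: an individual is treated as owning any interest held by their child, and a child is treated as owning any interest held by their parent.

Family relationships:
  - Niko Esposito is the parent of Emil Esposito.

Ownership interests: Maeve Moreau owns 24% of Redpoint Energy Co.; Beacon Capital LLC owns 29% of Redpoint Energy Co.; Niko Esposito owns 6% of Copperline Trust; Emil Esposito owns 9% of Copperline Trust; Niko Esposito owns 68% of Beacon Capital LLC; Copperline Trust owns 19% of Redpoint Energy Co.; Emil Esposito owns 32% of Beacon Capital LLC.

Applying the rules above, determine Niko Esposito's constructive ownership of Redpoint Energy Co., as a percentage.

31.85%

By parent–child attribution (R3), Niko Esposito is treated as also owning Emil Esposito's interest in Copperline Trust, giving 6% + 9% = 15%.
By parent–child attribution (R3), Niko Esposito is treated as also owning Emil Esposito's interest in Beacon Capital LLC, giving 68% + 32% = 100%.
Chain via Copperline Trust (R2): 15% × 19% = 2.85% of Redpoint Energy Co.
Chain via Beacon Capital LLC (R2): 100% × 29% = 29% of Redpoint Energy Co.
Aggregating (R1): 2.85% + 29% = 31.85%.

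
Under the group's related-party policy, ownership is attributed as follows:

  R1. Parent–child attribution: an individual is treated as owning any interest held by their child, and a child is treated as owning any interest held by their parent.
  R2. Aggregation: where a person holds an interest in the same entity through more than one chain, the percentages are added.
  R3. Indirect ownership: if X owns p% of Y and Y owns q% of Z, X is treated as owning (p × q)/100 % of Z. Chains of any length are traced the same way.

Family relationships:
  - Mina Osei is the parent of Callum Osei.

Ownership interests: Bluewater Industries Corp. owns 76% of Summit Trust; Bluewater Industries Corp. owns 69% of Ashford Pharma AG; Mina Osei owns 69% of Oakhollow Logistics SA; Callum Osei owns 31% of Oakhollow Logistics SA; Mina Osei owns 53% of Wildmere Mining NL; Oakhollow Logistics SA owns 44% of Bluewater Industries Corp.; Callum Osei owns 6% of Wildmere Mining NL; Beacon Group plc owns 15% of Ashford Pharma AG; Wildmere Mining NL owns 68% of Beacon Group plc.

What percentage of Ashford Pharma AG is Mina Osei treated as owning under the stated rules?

36.378%

By parent–child attribution (R1), Mina Osei is treated as also owning Callum Osei's interest in Wildmere Mining NL, giving 53% + 6% = 59%.
By parent–child attribution (R1), Mina Osei is treated as also owning Callum Osei's interest in Oakhollow Logistics SA, giving 69% + 31% = 100%.
Chain via Wildmere Mining NL → Beacon Group plc (R3): 59% × 68% × 15% = 6.018% of Ashford Pharma AG.
Chain via Oakhollow Logistics SA → Bluewater Industries Corp. (R3): 100% × 44% × 69% = 30.36% of Ashford Pharma AG.
Aggregating (R2): 6.018% + 30.36% = 36.378%.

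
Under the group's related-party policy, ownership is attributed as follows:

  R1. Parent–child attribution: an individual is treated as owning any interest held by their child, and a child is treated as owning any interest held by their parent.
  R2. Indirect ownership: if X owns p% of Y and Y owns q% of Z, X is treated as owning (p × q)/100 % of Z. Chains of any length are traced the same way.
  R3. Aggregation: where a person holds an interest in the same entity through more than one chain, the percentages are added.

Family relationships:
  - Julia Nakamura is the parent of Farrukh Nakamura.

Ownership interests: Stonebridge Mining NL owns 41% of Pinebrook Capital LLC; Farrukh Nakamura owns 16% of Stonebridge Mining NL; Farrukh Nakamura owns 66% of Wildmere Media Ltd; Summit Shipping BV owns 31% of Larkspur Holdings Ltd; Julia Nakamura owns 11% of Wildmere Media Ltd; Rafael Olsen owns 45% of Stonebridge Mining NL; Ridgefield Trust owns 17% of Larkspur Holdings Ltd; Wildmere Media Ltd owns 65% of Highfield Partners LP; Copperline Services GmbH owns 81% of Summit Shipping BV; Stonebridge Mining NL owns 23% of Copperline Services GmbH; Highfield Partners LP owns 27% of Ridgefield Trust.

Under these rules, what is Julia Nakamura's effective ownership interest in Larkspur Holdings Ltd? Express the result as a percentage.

3.221343%

By parent–child attribution (R1), Julia Nakamura is treated as also owning Farrukh Nakamura's interest in Wildmere Media Ltd, giving 11% + 66% = 77%.
By parent–child attribution (R1), Julia Nakamura is treated as owning Farrukh Nakamura's 16% interest in Stonebridge Mining NL.
Chain via Wildmere Media Ltd → Highfield Partners LP → Ridgefield Trust (R2): 77% × 65% × 27% × 17% = 2.297295% of Larkspur Holdings Ltd.
Chain via Stonebridge Mining NL → Copperline Services GmbH → Summit Shipping BV (R2): 16% × 23% × 81% × 31% = 0.924048% of Larkspur Holdings Ltd.
Aggregating (R3): 2.297295% + 0.924048% = 3.221343%.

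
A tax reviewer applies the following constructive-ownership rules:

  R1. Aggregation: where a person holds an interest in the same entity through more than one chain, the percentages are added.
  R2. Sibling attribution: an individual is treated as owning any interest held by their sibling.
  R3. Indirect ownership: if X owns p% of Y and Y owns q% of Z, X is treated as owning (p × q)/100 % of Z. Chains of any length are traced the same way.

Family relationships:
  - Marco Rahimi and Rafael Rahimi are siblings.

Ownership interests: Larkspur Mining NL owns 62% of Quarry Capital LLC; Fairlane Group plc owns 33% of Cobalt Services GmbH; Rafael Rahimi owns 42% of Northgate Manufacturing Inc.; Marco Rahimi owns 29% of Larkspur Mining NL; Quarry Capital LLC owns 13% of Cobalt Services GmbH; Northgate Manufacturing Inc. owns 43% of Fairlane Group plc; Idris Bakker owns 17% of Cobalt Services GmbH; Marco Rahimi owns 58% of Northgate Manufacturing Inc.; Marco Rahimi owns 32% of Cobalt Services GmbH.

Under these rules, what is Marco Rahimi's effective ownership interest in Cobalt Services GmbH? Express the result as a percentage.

By sibling attribution (R2), Marco Rahimi is treated as also owning Rafael Rahimi's interest in Northgate Manufacturing Inc, giving 58% + 42% = 100%.
Chain via Northgate Manufacturing Inc. → Fairlane Group plc (R3): 100% × 43% × 33% = 14.19% of Cobalt Services GmbH.
Chain via Larkspur Mining NL → Quarry Capital LLC (R3): 29% × 62% × 13% = 2.3374% of Cobalt Services GmbH.
Direct interest in Cobalt Services GmbH: 32%.
Aggregating (R1): 14.19% + 2.3374% + 32% = 48.5274%.

48.5274%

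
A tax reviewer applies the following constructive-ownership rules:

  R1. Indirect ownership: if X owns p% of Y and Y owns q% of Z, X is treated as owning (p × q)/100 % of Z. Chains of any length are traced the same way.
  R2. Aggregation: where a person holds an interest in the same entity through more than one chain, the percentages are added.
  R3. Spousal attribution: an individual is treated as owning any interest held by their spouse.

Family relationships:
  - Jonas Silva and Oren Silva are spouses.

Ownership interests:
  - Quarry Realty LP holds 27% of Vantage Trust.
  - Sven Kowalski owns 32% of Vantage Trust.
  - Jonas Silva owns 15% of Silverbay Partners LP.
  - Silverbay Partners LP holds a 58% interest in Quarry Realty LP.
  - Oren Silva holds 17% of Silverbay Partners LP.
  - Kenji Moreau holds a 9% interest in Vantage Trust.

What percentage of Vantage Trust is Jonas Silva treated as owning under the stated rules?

5.0112%

By spousal attribution (R3), Jonas Silva is treated as also owning Oren Silva's interest in Silverbay Partners LP, giving 15% + 17% = 32%.
Chain via Silverbay Partners LP → Quarry Realty LP (R1): 32% × 58% × 27% = 5.0112% of Vantage Trust.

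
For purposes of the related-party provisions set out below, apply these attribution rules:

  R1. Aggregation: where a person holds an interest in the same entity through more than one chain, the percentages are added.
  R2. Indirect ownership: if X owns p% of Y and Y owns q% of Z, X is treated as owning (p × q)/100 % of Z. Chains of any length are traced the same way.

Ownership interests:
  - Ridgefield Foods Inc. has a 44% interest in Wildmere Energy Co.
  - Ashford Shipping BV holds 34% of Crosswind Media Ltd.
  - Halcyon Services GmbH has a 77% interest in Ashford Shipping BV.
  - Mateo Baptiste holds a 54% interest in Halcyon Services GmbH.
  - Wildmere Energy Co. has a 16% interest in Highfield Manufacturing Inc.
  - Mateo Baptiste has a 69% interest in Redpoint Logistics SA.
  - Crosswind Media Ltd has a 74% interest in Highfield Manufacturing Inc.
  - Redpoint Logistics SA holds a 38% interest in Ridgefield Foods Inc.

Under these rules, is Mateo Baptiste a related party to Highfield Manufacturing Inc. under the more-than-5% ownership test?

Chain via Redpoint Logistics SA → Ridgefield Foods Inc. → Wildmere Energy Co. (R2): 69% × 38% × 44% × 16% = 1.845888% of Highfield Manufacturing Inc.
Chain via Halcyon Services GmbH → Ashford Shipping BV → Crosswind Media Ltd (R2): 54% × 77% × 34% × 74% = 10.461528% of Highfield Manufacturing Inc.
Aggregating (R1): 1.845888% + 10.461528% = 12.307416%.
12.307416% exceeds the 5% threshold, so Mateo is a related party to Highfield Manufacturing Inc.

Yes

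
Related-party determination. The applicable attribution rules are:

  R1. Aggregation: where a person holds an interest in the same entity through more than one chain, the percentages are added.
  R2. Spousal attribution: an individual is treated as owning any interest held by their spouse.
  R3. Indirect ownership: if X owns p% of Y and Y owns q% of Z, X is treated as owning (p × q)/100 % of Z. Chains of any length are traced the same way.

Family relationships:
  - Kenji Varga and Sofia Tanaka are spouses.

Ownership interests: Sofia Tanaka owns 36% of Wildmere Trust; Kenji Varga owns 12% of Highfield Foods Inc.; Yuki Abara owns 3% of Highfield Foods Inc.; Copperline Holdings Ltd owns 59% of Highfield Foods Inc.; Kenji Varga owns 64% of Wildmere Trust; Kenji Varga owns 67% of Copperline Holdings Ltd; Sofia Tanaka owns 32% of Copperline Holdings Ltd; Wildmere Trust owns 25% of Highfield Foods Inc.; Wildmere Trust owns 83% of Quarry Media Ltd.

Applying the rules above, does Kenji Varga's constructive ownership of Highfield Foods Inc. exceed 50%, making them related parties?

Yes

By spousal attribution (R2), Kenji Varga is treated as also owning Sofia Tanaka's interest in Copperline Holdings Ltd, giving 67% + 32% = 99%.
By spousal attribution (R2), Kenji Varga is treated as also owning Sofia Tanaka's interest in Wildmere Trust, giving 64% + 36% = 100%.
Chain via Copperline Holdings Ltd (R3): 99% × 59% = 58.41% of Highfield Foods Inc.
Chain via Wildmere Trust (R3): 100% × 25% = 25% of Highfield Foods Inc.
Direct interest in Highfield Foods Inc: 12%.
Aggregating (R1): 58.41% + 25% + 12% = 95.41%.
95.41% exceeds the 50% threshold, so Kenji is a related party to Highfield Foods Inc.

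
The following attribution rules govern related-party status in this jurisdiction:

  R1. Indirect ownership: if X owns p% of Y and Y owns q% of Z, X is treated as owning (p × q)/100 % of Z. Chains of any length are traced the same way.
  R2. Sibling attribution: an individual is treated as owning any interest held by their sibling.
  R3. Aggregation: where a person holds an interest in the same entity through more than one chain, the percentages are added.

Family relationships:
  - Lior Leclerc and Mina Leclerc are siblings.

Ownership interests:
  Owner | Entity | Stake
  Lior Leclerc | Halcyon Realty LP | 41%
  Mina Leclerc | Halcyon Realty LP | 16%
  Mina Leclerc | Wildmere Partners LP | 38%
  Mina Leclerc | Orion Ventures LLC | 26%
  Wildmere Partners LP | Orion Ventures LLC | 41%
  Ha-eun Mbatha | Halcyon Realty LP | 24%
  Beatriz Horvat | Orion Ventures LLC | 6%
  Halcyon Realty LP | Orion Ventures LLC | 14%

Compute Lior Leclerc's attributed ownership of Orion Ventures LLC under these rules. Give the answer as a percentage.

By sibling attribution (R2), Lior Leclerc is treated as also owning Mina Leclerc's interest in Halcyon Realty LP, giving 41% + 16% = 57%.
By sibling attribution (R2), Lior Leclerc is treated as owning Mina Leclerc's 38% interest in Wildmere Partners LP.
By sibling attribution (R2), Lior Leclerc is treated as owning Mina Leclerc's 26% interest in Orion Ventures LLC.
Chain via Halcyon Realty LP (R1): 57% × 14% = 7.98% of Orion Ventures LLC.
Chain via Wildmere Partners LP (R1): 38% × 41% = 15.58% of Orion Ventures LLC.
Direct interest in Orion Ventures LLC: 26%.
Aggregating (R3): 7.98% + 15.58% + 26% = 49.56%.

49.56%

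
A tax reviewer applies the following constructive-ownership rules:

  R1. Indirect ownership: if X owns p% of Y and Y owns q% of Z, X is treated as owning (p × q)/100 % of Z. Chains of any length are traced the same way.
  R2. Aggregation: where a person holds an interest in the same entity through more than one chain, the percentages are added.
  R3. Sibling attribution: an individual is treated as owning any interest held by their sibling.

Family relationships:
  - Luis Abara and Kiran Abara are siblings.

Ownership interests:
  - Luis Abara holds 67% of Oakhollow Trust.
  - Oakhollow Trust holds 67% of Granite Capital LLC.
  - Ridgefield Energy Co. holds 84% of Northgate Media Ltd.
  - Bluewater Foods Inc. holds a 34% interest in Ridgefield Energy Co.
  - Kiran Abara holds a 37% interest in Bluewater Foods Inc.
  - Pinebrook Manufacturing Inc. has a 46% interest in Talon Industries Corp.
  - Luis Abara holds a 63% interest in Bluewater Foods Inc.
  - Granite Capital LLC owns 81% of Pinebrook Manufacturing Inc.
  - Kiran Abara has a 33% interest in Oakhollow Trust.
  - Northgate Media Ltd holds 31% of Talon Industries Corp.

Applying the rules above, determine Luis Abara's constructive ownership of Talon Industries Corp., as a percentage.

By sibling attribution (R3), Luis Abara is treated as also owning Kiran Abara's interest in Bluewater Foods Inc, giving 63% + 37% = 100%.
By sibling attribution (R3), Luis Abara is treated as also owning Kiran Abara's interest in Oakhollow Trust, giving 67% + 33% = 100%.
Chain via Bluewater Foods Inc. → Ridgefield Energy Co. → Northgate Media Ltd (R1): 100% × 34% × 84% × 31% = 8.8536% of Talon Industries Corp.
Chain via Oakhollow Trust → Granite Capital LLC → Pinebrook Manufacturing Inc. (R1): 100% × 67% × 81% × 46% = 24.9642% of Talon Industries Corp.
Aggregating (R2): 8.8536% + 24.9642% = 33.8178%.

33.8178%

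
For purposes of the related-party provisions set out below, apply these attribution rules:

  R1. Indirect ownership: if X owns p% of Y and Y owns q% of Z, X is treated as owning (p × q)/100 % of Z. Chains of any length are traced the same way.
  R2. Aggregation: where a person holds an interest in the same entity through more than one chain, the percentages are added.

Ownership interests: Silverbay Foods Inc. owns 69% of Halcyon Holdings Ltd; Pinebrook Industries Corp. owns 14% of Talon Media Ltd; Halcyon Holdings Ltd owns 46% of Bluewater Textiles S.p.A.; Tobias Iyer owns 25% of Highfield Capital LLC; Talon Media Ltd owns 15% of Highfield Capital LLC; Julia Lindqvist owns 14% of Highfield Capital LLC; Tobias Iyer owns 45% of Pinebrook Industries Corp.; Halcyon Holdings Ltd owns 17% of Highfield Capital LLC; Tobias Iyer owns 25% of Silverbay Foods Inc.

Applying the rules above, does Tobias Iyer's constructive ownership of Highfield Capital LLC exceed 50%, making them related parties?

No

Chain via Pinebrook Industries Corp. → Talon Media Ltd (R1): 45% × 14% × 15% = 0.945% of Highfield Capital LLC.
Chain via Silverbay Foods Inc. → Halcyon Holdings Ltd (R1): 25% × 69% × 17% = 2.9325% of Highfield Capital LLC.
Direct interest in Highfield Capital LLC: 25%.
Aggregating (R2): 0.945% + 2.9325% + 25% = 28.8775%.
28.8775% does not exceed the 50% threshold, so Tobias is not a related party to Highfield Capital LLC.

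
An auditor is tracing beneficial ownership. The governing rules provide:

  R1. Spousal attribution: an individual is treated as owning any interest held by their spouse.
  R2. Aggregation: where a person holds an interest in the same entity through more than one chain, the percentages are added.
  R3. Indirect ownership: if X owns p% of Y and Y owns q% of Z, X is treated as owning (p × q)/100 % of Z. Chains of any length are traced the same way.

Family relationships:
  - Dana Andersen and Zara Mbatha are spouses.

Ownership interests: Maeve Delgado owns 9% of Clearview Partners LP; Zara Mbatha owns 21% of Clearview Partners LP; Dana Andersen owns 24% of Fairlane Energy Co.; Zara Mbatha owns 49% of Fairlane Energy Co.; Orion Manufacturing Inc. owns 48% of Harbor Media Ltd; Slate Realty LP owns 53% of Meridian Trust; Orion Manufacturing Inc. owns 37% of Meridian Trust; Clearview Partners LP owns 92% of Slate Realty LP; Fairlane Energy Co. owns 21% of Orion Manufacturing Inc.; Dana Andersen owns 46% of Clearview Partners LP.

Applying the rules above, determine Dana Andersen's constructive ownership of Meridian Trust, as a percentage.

By spousal attribution (R1), Dana Andersen is treated as also owning Zara Mbatha's interest in Clearview Partners LP, giving 46% + 21% = 67%.
By spousal attribution (R1), Dana Andersen is treated as also owning Zara Mbatha's interest in Fairlane Energy Co, giving 24% + 49% = 73%.
Chain via Clearview Partners LP → Slate Realty LP (R3): 67% × 92% × 53% = 32.6692% of Meridian Trust.
Chain via Fairlane Energy Co. → Orion Manufacturing Inc. (R3): 73% × 21% × 37% = 5.6721% of Meridian Trust.
Aggregating (R2): 32.6692% + 5.6721% = 38.3413%.

38.3413%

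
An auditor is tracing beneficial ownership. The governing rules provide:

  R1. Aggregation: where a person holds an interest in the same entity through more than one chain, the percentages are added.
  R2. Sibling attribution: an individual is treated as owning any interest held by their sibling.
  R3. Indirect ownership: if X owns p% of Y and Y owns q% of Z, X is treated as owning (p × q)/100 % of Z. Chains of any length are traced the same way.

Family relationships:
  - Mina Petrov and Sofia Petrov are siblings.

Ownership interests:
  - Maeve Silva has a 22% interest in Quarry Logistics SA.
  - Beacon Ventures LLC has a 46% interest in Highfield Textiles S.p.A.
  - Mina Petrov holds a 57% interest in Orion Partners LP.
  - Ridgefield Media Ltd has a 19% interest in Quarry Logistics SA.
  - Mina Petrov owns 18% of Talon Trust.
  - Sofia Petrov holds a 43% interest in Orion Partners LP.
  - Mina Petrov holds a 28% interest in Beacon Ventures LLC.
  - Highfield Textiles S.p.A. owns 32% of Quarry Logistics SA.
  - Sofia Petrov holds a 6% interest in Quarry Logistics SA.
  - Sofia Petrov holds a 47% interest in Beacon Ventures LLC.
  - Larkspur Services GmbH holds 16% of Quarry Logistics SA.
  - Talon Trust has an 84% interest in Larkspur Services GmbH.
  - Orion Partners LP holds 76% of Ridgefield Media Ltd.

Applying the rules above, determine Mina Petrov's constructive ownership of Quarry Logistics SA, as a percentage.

33.8992%

By sibling attribution (R2), Mina Petrov is treated as also owning Sofia Petrov's interest in Beacon Ventures LLC, giving 28% + 47% = 75%.
By sibling attribution (R2), Mina Petrov is treated as also owning Sofia Petrov's interest in Orion Partners LP, giving 57% + 43% = 100%.
By sibling attribution (R2), Mina Petrov is treated as owning Sofia Petrov's 6% interest in Quarry Logistics SA.
Chain via Beacon Ventures LLC → Highfield Textiles S.p.A. (R3): 75% × 46% × 32% = 11.04% of Quarry Logistics SA.
Chain via Orion Partners LP → Ridgefield Media Ltd (R3): 100% × 76% × 19% = 14.44% of Quarry Logistics SA.
Chain via Talon Trust → Larkspur Services GmbH (R3): 18% × 84% × 16% = 2.4192% of Quarry Logistics SA.
Direct interest in Quarry Logistics SA: 6%.
Aggregating (R1): 11.04% + 14.44% + 2.4192% + 6% = 33.8992%.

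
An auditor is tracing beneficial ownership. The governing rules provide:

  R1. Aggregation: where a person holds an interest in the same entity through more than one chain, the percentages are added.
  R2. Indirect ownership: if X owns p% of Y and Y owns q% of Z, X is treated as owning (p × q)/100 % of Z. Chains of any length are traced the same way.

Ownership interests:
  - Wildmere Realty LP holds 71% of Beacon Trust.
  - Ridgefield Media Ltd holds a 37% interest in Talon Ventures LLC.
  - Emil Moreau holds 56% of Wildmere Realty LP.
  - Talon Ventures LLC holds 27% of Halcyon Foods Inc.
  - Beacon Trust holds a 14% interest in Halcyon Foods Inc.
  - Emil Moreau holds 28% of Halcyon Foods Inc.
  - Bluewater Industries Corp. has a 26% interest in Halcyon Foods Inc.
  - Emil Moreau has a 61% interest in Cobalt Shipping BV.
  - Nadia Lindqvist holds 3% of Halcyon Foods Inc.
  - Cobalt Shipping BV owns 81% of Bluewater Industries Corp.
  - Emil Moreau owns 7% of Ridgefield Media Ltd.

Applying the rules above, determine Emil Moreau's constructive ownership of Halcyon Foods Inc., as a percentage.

Chain via Cobalt Shipping BV → Bluewater Industries Corp. (R2): 61% × 81% × 26% = 12.8466% of Halcyon Foods Inc.
Chain via Ridgefield Media Ltd → Talon Ventures LLC (R2): 7% × 37% × 27% = 0.6993% of Halcyon Foods Inc.
Chain via Wildmere Realty LP → Beacon Trust (R2): 56% × 71% × 14% = 5.5664% of Halcyon Foods Inc.
Direct interest in Halcyon Foods Inc: 28%.
Aggregating (R1): 12.8466% + 0.6993% + 5.5664% + 28% = 47.1123%.

47.1123%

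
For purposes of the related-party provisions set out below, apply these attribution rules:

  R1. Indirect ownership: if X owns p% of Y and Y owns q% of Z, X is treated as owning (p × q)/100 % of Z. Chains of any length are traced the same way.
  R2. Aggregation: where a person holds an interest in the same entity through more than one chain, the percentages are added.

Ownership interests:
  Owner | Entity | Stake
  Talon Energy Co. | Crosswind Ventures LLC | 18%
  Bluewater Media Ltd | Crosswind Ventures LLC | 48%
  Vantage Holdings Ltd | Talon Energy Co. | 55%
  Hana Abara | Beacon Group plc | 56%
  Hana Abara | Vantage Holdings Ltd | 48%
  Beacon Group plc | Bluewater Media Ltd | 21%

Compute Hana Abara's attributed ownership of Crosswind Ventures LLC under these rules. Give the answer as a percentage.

Chain via Vantage Holdings Ltd → Talon Energy Co. (R1): 48% × 55% × 18% = 4.752% of Crosswind Ventures LLC.
Chain via Beacon Group plc → Bluewater Media Ltd (R1): 56% × 21% × 48% = 5.6448% of Crosswind Ventures LLC.
Aggregating (R2): 4.752% + 5.6448% = 10.3968%.

10.3968%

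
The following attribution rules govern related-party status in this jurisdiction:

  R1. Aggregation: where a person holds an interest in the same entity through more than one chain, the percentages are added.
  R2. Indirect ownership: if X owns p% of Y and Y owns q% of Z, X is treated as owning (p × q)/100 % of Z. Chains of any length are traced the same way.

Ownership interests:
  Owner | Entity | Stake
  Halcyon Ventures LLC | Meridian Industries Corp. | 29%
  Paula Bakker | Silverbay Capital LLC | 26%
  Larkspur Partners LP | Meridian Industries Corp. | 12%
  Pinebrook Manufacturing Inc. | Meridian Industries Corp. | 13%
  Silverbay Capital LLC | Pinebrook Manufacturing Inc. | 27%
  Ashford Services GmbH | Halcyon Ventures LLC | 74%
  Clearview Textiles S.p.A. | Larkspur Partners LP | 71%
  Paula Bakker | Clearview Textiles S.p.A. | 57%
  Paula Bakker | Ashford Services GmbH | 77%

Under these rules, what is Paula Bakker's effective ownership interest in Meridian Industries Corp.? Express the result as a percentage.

Chain via Clearview Textiles S.p.A. → Larkspur Partners LP (R2): 57% × 71% × 12% = 4.8564% of Meridian Industries Corp.
Chain via Ashford Services GmbH → Halcyon Ventures LLC (R2): 77% × 74% × 29% = 16.5242% of Meridian Industries Corp.
Chain via Silverbay Capital LLC → Pinebrook Manufacturing Inc. (R2): 26% × 27% × 13% = 0.9126% of Meridian Industries Corp.
Aggregating (R1): 4.8564% + 16.5242% + 0.9126% = 22.2932%.

22.2932%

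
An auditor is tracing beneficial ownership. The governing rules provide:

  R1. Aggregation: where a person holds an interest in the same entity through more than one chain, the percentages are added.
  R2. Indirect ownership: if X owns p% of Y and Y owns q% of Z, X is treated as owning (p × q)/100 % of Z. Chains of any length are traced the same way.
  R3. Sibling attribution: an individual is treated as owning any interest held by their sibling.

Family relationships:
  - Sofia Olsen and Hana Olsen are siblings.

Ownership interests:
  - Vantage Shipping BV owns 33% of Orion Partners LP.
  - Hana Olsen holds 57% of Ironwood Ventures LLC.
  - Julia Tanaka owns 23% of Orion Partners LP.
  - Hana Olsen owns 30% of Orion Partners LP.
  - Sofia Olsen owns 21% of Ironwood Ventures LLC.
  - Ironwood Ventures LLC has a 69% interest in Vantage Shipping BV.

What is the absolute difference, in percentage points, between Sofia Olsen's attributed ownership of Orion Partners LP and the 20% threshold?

By sibling attribution (R3), Sofia Olsen is treated as also owning Hana Olsen's interest in Ironwood Ventures LLC, giving 21% + 57% = 78%.
By sibling attribution (R3), Sofia Olsen is treated as owning Hana Olsen's 30% interest in Orion Partners LP.
Chain via Ironwood Ventures LLC → Vantage Shipping BV (R2): 78% × 69% × 33% = 17.7606% of Orion Partners LP.
Direct interest in Orion Partners LP: 30%.
Aggregating (R1): 17.7606% + 30% = 47.7606%.
47.7606% exceeds the 20% threshold by 27.7606 percentage points.

27.7606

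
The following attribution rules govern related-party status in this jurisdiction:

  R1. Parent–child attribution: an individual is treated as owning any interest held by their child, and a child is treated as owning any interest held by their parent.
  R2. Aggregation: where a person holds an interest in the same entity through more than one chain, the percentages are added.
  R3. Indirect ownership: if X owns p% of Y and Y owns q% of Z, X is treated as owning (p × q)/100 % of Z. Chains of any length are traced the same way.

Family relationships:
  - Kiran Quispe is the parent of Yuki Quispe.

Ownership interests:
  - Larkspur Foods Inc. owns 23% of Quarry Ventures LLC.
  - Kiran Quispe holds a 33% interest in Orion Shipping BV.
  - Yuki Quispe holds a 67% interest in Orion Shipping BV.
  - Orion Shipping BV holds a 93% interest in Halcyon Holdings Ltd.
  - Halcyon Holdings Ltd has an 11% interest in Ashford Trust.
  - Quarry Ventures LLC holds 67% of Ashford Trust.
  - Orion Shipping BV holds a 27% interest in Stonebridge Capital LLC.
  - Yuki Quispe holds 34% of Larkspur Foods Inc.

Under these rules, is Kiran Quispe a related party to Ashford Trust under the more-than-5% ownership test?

Yes

By parent–child attribution (R1), Kiran Quispe is treated as also owning Yuki Quispe's interest in Orion Shipping BV, giving 33% + 67% = 100%.
By parent–child attribution (R1), Kiran Quispe is treated as owning Yuki Quispe's 34% interest in Larkspur Foods Inc.
Chain via Orion Shipping BV → Halcyon Holdings Ltd (R3): 100% × 93% × 11% = 10.23% of Ashford Trust.
Chain via Larkspur Foods Inc. → Quarry Ventures LLC (R3): 34% × 23% × 67% = 5.2394% of Ashford Trust.
Aggregating (R2): 10.23% + 5.2394% = 15.4694%.
15.4694% exceeds the 5% threshold, so Kiran is a related party to Ashford Trust.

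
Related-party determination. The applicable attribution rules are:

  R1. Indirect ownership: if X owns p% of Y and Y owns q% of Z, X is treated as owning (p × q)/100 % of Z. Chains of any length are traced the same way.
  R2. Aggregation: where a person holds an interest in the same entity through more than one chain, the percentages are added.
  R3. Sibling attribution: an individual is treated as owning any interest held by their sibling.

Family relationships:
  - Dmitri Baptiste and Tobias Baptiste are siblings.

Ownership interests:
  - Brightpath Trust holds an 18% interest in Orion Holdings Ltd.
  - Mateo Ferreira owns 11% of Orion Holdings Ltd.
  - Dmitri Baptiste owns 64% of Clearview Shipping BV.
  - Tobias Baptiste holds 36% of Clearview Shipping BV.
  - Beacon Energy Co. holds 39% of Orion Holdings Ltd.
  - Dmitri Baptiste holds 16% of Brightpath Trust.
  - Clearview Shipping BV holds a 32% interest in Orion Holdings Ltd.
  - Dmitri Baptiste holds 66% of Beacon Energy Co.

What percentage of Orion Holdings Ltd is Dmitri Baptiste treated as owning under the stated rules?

By sibling attribution (R3), Dmitri Baptiste is treated as also owning Tobias Baptiste's interest in Clearview Shipping BV, giving 64% + 36% = 100%.
Chain via Clearview Shipping BV (R1): 100% × 32% = 32% of Orion Holdings Ltd.
Chain via Beacon Energy Co. (R1): 66% × 39% = 25.74% of Orion Holdings Ltd.
Chain via Brightpath Trust (R1): 16% × 18% = 2.88% of Orion Holdings Ltd.
Aggregating (R2): 32% + 25.74% + 2.88% = 60.62%.

60.62%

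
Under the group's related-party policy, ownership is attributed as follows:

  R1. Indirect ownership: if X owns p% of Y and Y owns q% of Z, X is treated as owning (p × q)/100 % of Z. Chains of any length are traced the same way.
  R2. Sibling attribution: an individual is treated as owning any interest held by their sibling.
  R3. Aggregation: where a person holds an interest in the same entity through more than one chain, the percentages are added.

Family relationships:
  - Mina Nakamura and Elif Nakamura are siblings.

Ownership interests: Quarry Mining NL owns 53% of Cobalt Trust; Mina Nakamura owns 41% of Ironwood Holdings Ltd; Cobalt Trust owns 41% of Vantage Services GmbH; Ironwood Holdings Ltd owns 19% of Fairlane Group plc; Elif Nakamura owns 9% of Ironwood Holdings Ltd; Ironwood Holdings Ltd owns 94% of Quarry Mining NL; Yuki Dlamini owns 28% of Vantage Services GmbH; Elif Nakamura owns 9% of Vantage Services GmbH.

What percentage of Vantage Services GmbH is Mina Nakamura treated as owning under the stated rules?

19.2131%

By sibling attribution (R2), Mina Nakamura is treated as also owning Elif Nakamura's interest in Ironwood Holdings Ltd, giving 41% + 9% = 50%.
By sibling attribution (R2), Mina Nakamura is treated as owning Elif Nakamura's 9% interest in Vantage Services GmbH.
Chain via Ironwood Holdings Ltd → Quarry Mining NL → Cobalt Trust (R1): 50% × 94% × 53% × 41% = 10.2131% of Vantage Services GmbH.
Direct interest in Vantage Services GmbH: 9%.
Aggregating (R3): 10.2131% + 9% = 19.2131%.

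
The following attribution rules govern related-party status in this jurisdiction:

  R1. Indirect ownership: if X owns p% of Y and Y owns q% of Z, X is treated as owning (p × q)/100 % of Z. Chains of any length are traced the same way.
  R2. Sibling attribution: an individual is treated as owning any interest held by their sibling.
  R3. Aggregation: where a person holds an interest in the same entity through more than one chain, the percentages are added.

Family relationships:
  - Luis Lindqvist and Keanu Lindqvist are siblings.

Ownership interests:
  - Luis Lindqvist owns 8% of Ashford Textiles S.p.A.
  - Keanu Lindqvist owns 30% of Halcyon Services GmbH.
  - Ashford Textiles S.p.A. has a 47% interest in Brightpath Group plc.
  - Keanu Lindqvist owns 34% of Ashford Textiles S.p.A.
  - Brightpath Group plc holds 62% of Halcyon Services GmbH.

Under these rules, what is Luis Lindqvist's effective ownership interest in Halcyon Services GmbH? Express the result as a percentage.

By sibling attribution (R2), Luis Lindqvist is treated as also owning Keanu Lindqvist's interest in Ashford Textiles S.p.A, giving 8% + 34% = 42%.
By sibling attribution (R2), Luis Lindqvist is treated as owning Keanu Lindqvist's 30% interest in Halcyon Services GmbH.
Chain via Ashford Textiles S.p.A. → Brightpath Group plc (R1): 42% × 47% × 62% = 12.2388% of Halcyon Services GmbH.
Direct interest in Halcyon Services GmbH: 30%.
Aggregating (R3): 12.2388% + 30% = 42.2388%.

42.2388%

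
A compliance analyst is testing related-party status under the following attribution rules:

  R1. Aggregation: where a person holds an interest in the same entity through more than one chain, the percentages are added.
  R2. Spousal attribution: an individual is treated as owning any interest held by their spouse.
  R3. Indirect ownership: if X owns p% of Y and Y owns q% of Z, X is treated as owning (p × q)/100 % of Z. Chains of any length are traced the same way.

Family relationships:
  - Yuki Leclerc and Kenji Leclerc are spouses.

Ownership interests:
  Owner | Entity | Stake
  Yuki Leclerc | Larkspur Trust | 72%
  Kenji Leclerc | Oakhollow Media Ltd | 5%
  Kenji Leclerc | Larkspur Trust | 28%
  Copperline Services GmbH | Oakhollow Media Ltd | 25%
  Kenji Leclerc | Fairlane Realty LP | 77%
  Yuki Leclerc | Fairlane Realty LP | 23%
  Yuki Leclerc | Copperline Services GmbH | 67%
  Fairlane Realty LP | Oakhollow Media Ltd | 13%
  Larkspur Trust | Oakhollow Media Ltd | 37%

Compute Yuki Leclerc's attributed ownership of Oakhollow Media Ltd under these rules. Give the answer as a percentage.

By spousal attribution (R2), Yuki Leclerc is treated as also owning Kenji Leclerc's interest in Larkspur Trust, giving 72% + 28% = 100%.
By spousal attribution (R2), Yuki Leclerc is treated as also owning Kenji Leclerc's interest in Fairlane Realty LP, giving 23% + 77% = 100%.
By spousal attribution (R2), Yuki Leclerc is treated as owning Kenji Leclerc's 5% interest in Oakhollow Media Ltd.
Chain via Larkspur Trust (R3): 100% × 37% = 37% of Oakhollow Media Ltd.
Chain via Fairlane Realty LP (R3): 100% × 13% = 13% of Oakhollow Media Ltd.
Chain via Copperline Services GmbH (R3): 67% × 25% = 16.75% of Oakhollow Media Ltd.
Direct interest in Oakhollow Media Ltd: 5%.
Aggregating (R1): 37% + 13% + 16.75% + 5% = 71.75%.

71.75%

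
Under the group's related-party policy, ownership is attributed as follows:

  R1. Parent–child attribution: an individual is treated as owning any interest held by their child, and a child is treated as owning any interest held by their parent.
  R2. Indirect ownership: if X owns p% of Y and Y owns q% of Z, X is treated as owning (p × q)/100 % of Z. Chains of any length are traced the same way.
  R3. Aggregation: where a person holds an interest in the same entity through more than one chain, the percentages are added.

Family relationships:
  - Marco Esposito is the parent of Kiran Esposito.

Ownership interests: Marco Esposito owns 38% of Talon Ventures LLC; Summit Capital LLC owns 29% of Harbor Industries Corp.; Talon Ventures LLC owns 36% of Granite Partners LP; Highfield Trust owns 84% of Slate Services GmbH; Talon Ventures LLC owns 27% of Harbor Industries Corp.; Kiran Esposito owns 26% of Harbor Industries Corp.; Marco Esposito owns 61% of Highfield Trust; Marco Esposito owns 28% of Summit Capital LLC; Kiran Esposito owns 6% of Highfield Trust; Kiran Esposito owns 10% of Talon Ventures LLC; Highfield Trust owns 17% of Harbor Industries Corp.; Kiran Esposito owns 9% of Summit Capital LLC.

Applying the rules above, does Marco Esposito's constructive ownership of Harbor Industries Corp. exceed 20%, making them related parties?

By parent–child attribution (R1), Marco Esposito is treated as also owning Kiran Esposito's interest in Highfield Trust, giving 61% + 6% = 67%.
By parent–child attribution (R1), Marco Esposito is treated as also owning Kiran Esposito's interest in Summit Capital LLC, giving 28% + 9% = 37%.
By parent–child attribution (R1), Marco Esposito is treated as also owning Kiran Esposito's interest in Talon Ventures LLC, giving 38% + 10% = 48%.
By parent–child attribution (R1), Marco Esposito is treated as owning Kiran Esposito's 26% interest in Harbor Industries Corp.
Chain via Highfield Trust (R2): 67% × 17% = 11.39% of Harbor Industries Corp.
Chain via Summit Capital LLC (R2): 37% × 29% = 10.73% of Harbor Industries Corp.
Chain via Talon Ventures LLC (R2): 48% × 27% = 12.96% of Harbor Industries Corp.
Direct interest in Harbor Industries Corp: 26%.
Aggregating (R3): 11.39% + 10.73% + 12.96% + 26% = 61.08%.
61.08% exceeds the 20% threshold, so Marco is a related party to Harbor Industries Corp.

Yes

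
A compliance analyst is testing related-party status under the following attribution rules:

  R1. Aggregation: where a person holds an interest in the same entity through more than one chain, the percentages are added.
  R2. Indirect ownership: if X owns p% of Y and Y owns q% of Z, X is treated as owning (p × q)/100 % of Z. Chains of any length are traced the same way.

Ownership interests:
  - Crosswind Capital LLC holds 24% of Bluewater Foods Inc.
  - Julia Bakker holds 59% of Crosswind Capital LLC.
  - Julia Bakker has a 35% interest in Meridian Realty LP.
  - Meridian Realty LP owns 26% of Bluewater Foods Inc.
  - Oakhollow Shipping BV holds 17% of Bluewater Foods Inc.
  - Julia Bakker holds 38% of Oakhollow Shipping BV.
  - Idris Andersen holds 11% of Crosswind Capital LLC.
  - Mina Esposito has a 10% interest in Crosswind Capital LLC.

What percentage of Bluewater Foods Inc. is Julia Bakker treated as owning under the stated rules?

29.72%

Chain via Crosswind Capital LLC (R2): 59% × 24% = 14.16% of Bluewater Foods Inc.
Chain via Meridian Realty LP (R2): 35% × 26% = 9.1% of Bluewater Foods Inc.
Chain via Oakhollow Shipping BV (R2): 38% × 17% = 6.46% of Bluewater Foods Inc.
Aggregating (R1): 14.16% + 9.1% + 6.46% = 29.72%.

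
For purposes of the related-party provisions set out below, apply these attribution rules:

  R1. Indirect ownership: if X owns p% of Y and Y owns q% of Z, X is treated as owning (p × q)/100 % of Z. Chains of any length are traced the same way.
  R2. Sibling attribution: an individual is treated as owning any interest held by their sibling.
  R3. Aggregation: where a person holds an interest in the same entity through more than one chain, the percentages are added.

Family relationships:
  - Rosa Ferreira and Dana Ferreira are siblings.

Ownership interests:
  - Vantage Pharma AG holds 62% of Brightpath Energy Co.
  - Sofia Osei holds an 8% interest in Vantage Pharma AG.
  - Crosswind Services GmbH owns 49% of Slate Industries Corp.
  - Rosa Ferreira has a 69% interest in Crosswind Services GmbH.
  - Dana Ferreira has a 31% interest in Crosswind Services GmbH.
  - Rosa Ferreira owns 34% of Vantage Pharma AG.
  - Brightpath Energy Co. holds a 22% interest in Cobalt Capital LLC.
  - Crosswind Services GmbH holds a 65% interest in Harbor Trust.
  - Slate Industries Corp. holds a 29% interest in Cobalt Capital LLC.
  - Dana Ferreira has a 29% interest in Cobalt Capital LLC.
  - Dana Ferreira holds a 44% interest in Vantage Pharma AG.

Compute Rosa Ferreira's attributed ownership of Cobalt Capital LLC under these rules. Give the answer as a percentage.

53.8492%

By sibling attribution (R2), Rosa Ferreira is treated as also owning Dana Ferreira's interest in Vantage Pharma AG, giving 34% + 44% = 78%.
By sibling attribution (R2), Rosa Ferreira is treated as also owning Dana Ferreira's interest in Crosswind Services GmbH, giving 69% + 31% = 100%.
By sibling attribution (R2), Rosa Ferreira is treated as owning Dana Ferreira's 29% interest in Cobalt Capital LLC.
Chain via Vantage Pharma AG → Brightpath Energy Co. (R1): 78% × 62% × 22% = 10.6392% of Cobalt Capital LLC.
Chain via Crosswind Services GmbH → Slate Industries Corp. (R1): 100% × 49% × 29% = 14.21% of Cobalt Capital LLC.
Direct interest in Cobalt Capital LLC: 29%.
Aggregating (R3): 10.6392% + 14.21% + 29% = 53.8492%.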